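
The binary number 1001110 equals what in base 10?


1001110 in decimal = 78

78


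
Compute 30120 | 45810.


0b111010110101000 | 0b1011001011110010 = 0b1111011111111010 = 63482

63482


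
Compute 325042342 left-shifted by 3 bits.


0b10011010111111100000010100110 << 3 = 0b10011010111111100000010100110000 = 2600338736

2600338736


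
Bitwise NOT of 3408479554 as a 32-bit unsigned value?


~0b11001011001010010100010101000010 = 0b110100110101101011101010111101 = 886487741 (32-bit unsigned)

886487741


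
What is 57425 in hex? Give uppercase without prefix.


57425 = E051 hex

E051


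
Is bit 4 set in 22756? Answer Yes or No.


0b101100011100100, bit 4 = 0. No

No


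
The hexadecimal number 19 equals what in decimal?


19 hex = 25 decimal

25


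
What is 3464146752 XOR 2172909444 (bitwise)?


0b11001110011110101010111101000000 ^ 0b10000001100000111111011110000100 = 0b1001111111110010101100011000100 = 1341741252

1341741252


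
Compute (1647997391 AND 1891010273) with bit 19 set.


Step 1: 1647997391 & 1891010273 = 1613889729
Step 2: 1613889729 | (1 << 19) = 1613889729 | 524288 = 1614414017

1614414017


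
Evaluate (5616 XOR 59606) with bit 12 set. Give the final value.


Step 1: 5616 ^ 59606 = 64806
Step 2: 64806 | (1 << 12) = 64806 | 4096 = 64806

64806


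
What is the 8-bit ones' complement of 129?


129 ^ 255 = 126

126


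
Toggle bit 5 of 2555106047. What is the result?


2555106047 ^ (1 << 5) = 2555106047 ^ 32 = 2555106015

2555106015


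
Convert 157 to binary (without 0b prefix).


157 = 10011101 in binary

10011101


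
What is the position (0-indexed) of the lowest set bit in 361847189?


0b10101100100010101100110010101. Lowest set bit at position 0

0


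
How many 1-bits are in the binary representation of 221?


0b11011101 has 6 set bits

6


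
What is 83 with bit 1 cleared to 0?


83 & ~(1 << 1) = 81

81


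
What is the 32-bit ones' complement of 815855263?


815855263 ^ 4294967295 = 3479112032

3479112032


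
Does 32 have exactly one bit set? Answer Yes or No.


0b100000. Only one bit set => Yes

Yes


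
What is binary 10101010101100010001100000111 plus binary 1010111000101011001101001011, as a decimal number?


10101010101100010001100000111 + 1010111000101011001101001011 = 100000001110001101011001010010 = 540595794

540595794


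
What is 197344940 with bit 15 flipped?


197344940 ^ (1 << 15) = 197344940 ^ 32768 = 197377708

197377708


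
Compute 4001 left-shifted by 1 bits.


0b111110100001 << 1 = 0b1111101000010 = 8002

8002


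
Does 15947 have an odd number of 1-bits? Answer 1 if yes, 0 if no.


0b11111001001011 has 9 ones => parity 1

1


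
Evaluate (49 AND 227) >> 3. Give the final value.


Step 1: 49 & 227 = 33
Step 2: 33 >> 3 = 4

4


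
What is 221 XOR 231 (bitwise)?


0b11011101 ^ 0b11100111 = 0b111010 = 58

58


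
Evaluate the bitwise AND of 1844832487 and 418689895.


0b1101101111101011110100011100111 & 0b11000111101001011001101100111 = 0b1000111101001010000001100111 = 150249575

150249575


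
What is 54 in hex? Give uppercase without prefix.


54 = 36 hex

36


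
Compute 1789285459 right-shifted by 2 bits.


0b1101010101001100101010001010011 >> 2 = 0b11010101010011001010100010100 = 447321364

447321364


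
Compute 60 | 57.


0b111100 | 0b111001 = 0b111101 = 61

61


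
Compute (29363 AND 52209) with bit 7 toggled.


Step 1: 29363 & 52209 = 17073
Step 2: 17073 ^ (1 << 7) = 17073 ^ 128 = 16945

16945


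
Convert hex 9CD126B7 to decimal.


9CD126B7 hex = 2630952631 decimal

2630952631


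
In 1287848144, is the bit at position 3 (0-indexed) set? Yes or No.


0b1001100110000110000000011010000, bit 3 = 0. No

No


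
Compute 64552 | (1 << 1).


64552 | (1 << 1) = 64552 | 2 = 64554

64554


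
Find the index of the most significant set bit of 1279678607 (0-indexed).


0b1001100010001100101100010001111. Highest set bit at position 30

30


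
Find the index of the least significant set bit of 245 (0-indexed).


0b11110101. Lowest set bit at position 0

0


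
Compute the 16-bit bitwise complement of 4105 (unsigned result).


~0b1000000001001 = 0b1110111111110110 = 61430 (16-bit unsigned)

61430


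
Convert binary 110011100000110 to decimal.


110011100000110 in decimal = 26374

26374


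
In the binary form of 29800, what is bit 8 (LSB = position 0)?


0b111010001101000, position 8 = 0

0


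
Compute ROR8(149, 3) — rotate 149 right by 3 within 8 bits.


Rotate 0b10010101 right by 3 (8-bit) = 0b10110010 = 178

178


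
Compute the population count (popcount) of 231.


0b11100111 has 6 set bits

6


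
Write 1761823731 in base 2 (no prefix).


1761823731 = 1101001000000110100101111110011 in binary

1101001000000110100101111110011


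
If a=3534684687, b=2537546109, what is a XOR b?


3534684687 ^ 2537546109 = 1167123314

1167123314


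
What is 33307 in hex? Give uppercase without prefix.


33307 = 821B hex

821B


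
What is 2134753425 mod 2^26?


2134753425 & 67108863 = 54378641

54378641


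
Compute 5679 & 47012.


0b1011000101111 & 0b1011011110100100 = 0b1011000100100 = 5668

5668


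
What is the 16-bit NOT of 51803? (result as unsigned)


~0b1100101001011011 = 0b11010110100100 = 13732 (16-bit unsigned)

13732


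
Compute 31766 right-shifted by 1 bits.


0b111110000010110 >> 1 = 0b11111000001011 = 15883

15883


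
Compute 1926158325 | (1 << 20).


1926158325 | (1 << 20) = 1926158325 | 1048576 = 1927206901

1927206901


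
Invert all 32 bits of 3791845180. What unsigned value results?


3791845180 ^ 4294967295 = 503122115

503122115


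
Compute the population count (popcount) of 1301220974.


0b1001101100011110000111001101110 has 17 set bits

17


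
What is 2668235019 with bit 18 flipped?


2668235019 ^ (1 << 18) = 2668235019 ^ 262144 = 2668497163

2668497163


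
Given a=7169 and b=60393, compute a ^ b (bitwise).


7169 ^ 60393 = 63464

63464


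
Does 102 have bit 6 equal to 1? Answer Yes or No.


0b1100110, bit 6 = 1. Yes

Yes


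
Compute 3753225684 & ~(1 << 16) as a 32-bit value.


3753225684 & ~(1 << 16) = 3753160148

3753160148


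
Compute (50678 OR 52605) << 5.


Step 1: 50678 | 52605 = 52735
Step 2: 52735 << 5 = 1687520

1687520


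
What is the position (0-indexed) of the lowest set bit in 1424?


0b10110010000. Lowest set bit at position 4

4


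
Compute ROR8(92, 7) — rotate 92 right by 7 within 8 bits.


Rotate 0b1011100 right by 7 (8-bit) = 0b10111000 = 184

184


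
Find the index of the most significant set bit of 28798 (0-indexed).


0b111000001111110. Highest set bit at position 14

14


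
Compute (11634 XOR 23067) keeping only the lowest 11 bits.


Step 1: 11634 ^ 23067 = 30569
Step 2: 30569 & 2047 = 1897

1897


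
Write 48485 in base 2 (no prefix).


48485 = 1011110101100101 in binary

1011110101100101


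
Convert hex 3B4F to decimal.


3B4F hex = 15183 decimal

15183


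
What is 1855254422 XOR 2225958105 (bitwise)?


0b1101110100101001110111110010110 ^ 0b10000100101011010110110011011001 = 0b11101010001110011000001101001111 = 3929637711

3929637711


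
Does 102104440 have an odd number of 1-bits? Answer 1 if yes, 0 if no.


0b110000101011111110101111000 has 16 ones => parity 0

0


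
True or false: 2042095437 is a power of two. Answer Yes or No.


0b1111001101101111110011101001101. Multiple bits set => No

No


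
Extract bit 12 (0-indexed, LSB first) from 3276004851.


0b11000011010000111101110111110011, position 12 = 1

1


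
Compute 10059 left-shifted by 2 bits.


0b10011101001011 << 2 = 0b1001110100101100 = 40236

40236


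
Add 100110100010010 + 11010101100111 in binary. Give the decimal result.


100110100010010 + 11010101100111 = 1000001001111001 = 33401

33401


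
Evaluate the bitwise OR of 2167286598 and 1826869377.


0b10000001001011100010101101000110 | 0b1101100111000111101000010000001 = 0b11101101111011111111101111000111 = 3991927751

3991927751


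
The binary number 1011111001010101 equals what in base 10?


1011111001010101 in decimal = 48725

48725


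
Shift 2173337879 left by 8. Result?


0b10000001100010101000000100010111 << 8 = 0b1000000110001010100000010001011100000000 = 556374497024

556374497024


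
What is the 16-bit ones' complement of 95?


95 ^ 65535 = 65440

65440


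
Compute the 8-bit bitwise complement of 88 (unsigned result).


~0b1011000 = 0b10100111 = 167 (8-bit unsigned)

167


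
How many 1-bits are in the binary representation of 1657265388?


0b1100010110001111101110011101100 has 18 set bits

18


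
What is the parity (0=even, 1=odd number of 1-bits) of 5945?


0b1011100111001 has 8 ones => parity 0

0


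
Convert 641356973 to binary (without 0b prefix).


641356973 = 100110001110100101010010101101 in binary

100110001110100101010010101101


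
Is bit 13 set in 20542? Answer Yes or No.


0b101000000111110, bit 13 = 0. No

No


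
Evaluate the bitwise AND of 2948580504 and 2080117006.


0b10101111101111111100010010011000 & 0b1111011111111000001000100001110 = 0b101011101111000000000000001000 = 733741064

733741064


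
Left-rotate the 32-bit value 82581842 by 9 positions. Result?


Rotate 0b100111011000001100101010010 left by 9 (32-bit) = 0b11011000001100101010010000001001 = 3627197449

3627197449


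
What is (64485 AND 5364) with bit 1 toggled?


Step 1: 64485 & 5364 = 4324
Step 2: 4324 ^ (1 << 1) = 4324 ^ 2 = 4326

4326


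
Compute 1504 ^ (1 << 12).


1504 ^ (1 << 12) = 1504 ^ 4096 = 5600

5600


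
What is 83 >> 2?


0b1010011 >> 2 = 0b10100 = 20

20


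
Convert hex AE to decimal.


AE hex = 174 decimal

174


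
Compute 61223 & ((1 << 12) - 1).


61223 & 4095 = 3879

3879


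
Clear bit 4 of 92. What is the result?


92 & ~(1 << 4) = 76

76


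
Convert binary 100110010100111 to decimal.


100110010100111 in decimal = 19623

19623


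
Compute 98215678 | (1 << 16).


98215678 | (1 << 16) = 98215678 | 65536 = 98281214

98281214


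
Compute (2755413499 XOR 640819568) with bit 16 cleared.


Step 1: 2755413499 ^ 640819568 = 2181981323
Step 2: 2181981323 & ~(1 << 16) = 2181981323

2181981323


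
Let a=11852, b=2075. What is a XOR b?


11852 ^ 2075 = 9815

9815


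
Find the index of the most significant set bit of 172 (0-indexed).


0b10101100. Highest set bit at position 7

7


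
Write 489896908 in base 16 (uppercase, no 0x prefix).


489896908 = 1D333BCC hex

1D333BCC


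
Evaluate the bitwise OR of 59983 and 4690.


0b1110101001001111 | 0b1001001010010 = 0b1111101001011111 = 64095

64095


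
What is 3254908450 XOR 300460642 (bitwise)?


0b11000010000000011111011000100010 ^ 0b10001111010001010101001100010 = 0b11010011111010010101110001000000 = 3555286080

3555286080


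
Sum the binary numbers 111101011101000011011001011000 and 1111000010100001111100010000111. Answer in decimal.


111101011101000011011001011000 + 1111000010100001111100010000111 = 10110101110001010010111011011111 = 3049598687

3049598687


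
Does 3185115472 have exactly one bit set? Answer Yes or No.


0b10111101110110010000000101010000. Multiple bits set => No

No


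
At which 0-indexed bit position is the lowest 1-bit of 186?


0b10111010. Lowest set bit at position 1

1


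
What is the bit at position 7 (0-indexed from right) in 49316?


0b1100000010100100, position 7 = 1

1


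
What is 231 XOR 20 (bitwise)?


0b11100111 ^ 0b10100 = 0b11110011 = 243

243


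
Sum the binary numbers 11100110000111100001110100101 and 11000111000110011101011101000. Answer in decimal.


11100110000111100001110100101 + 11000111000110011101011101000 = 110101101001101111111010001101 = 900136589

900136589


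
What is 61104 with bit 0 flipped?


61104 ^ (1 << 0) = 61104 ^ 1 = 61105

61105


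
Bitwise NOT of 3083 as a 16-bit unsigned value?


~0b110000001011 = 0b1111001111110100 = 62452 (16-bit unsigned)

62452


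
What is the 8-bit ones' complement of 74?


74 ^ 255 = 181

181


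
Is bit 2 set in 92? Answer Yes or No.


0b1011100, bit 2 = 1. Yes

Yes


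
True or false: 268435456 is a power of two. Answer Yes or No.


0b10000000000000000000000000000. Only one bit set => Yes

Yes


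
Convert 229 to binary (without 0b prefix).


229 = 11100101 in binary

11100101


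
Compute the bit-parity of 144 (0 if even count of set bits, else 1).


0b10010000 has 2 ones => parity 0

0


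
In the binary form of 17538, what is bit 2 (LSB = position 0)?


0b100010010000010, position 2 = 0

0


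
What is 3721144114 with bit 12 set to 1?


3721144114 | (1 << 12) = 3721144114 | 4096 = 3721148210

3721148210


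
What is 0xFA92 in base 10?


FA92 hex = 64146 decimal

64146


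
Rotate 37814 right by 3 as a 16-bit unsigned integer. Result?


Rotate 0b1001001110110110 right by 3 (16-bit) = 0b1101001001110110 = 53878

53878


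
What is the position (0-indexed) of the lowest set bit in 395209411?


0b10111100011100110101011000011. Lowest set bit at position 0

0


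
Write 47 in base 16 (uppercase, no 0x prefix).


47 = 2F hex

2F


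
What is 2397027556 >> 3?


0b10001110110111111011110011100100 >> 3 = 0b10001110110111111011110011100 = 299628444

299628444


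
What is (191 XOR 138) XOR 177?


Step 1: 191 ^ 138 = 53
Step 2: 53 ^ 177 = 132

132


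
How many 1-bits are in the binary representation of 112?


0b1110000 has 3 set bits

3


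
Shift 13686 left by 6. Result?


0b11010101110110 << 6 = 0b11010101110110000000 = 875904

875904


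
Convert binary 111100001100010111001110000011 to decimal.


111100001100010111001110000011 in decimal = 1009873795

1009873795


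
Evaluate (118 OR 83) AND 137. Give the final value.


Step 1: 118 | 83 = 119
Step 2: 119 & 137 = 1

1


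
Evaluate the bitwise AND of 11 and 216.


0b1011 & 0b11011000 = 0b1000 = 8

8


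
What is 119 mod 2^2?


119 & 3 = 3

3


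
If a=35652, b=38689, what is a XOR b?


35652 ^ 38689 = 7269

7269


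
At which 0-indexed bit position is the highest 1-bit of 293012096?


0b10001011101110000001010000000. Highest set bit at position 28

28


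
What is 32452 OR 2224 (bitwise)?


0b111111011000100 | 0b100010110000 = 0b111111011110100 = 32500

32500


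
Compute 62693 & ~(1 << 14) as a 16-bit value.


62693 & ~(1 << 14) = 46309

46309


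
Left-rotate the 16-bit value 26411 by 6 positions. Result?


Rotate 0b110011100101011 left by 6 (16-bit) = 0b1100101011011001 = 51929

51929


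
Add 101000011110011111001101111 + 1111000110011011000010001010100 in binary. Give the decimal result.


101000011110011111001101111 + 1111000110011011000010001010100 = 1111101110111001100001011000011 = 2111619779

2111619779


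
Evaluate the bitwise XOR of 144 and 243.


0b10010000 ^ 0b11110011 = 0b1100011 = 99

99


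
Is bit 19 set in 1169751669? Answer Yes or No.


0b1000101101110001111111001110101, bit 19 = 1. Yes

Yes


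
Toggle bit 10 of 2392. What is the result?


2392 ^ (1 << 10) = 2392 ^ 1024 = 3416

3416


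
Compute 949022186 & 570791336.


0b111000100100001110110111101010 & 0b100010000001011001010110101000 = 0b100000000000001000010110101000 = 536905128

536905128


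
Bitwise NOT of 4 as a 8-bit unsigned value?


~0b100 = 0b11111011 = 251 (8-bit unsigned)

251


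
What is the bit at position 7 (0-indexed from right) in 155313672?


0b1001010000011110011000001000, position 7 = 0

0


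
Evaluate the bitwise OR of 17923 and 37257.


0b100011000000011 | 0b1001000110001001 = 0b1101011110001011 = 55179

55179


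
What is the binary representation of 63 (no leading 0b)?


63 = 111111 in binary

111111


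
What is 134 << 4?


0b10000110 << 4 = 0b100001100000 = 2144

2144


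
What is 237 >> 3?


0b11101101 >> 3 = 0b11101 = 29

29


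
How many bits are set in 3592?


0b111000001000 has 4 set bits

4


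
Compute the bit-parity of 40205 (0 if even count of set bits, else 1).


0b1001110100001101 has 8 ones => parity 0

0


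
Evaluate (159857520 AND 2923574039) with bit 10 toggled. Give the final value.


Step 1: 159857520 & 2923574039 = 134361872
Step 2: 134361872 ^ (1 << 10) = 134361872 ^ 1024 = 134362896

134362896


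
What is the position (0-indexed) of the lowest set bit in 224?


0b11100000. Lowest set bit at position 5

5


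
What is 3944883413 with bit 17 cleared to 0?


3944883413 & ~(1 << 17) = 3944752341

3944752341


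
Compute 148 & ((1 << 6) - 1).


148 & 63 = 20

20


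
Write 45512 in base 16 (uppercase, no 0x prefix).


45512 = B1C8 hex

B1C8


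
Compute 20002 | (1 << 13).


20002 | (1 << 13) = 20002 | 8192 = 28194

28194


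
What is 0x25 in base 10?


25 hex = 37 decimal

37


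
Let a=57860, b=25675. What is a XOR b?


57860 ^ 25675 = 34383

34383


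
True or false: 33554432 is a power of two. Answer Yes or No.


0b10000000000000000000000000. Only one bit set => Yes

Yes


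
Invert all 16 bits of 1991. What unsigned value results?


1991 ^ 65535 = 63544

63544


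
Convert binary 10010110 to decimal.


10010110 in decimal = 150

150


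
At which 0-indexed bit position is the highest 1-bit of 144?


0b10010000. Highest set bit at position 7

7


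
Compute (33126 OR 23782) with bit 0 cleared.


Step 1: 33126 | 23782 = 56806
Step 2: 56806 & ~(1 << 0) = 56806

56806


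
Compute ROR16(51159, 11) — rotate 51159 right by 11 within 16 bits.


Rotate 0b1100011111010111 right by 11 (16-bit) = 0b1111101011111000 = 64248

64248


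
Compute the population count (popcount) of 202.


0b11001010 has 4 set bits

4


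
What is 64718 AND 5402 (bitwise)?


0b1111110011001110 & 0b1010100011010 = 0b1010000001010 = 5130

5130


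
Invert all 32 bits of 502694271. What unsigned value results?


502694271 ^ 4294967295 = 3792273024

3792273024


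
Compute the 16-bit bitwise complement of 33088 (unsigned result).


~0b1000000101000000 = 0b111111010111111 = 32447 (16-bit unsigned)

32447


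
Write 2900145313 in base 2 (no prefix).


2900145313 = 10101100110111001011010010100001 in binary

10101100110111001011010010100001


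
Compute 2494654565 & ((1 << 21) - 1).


2494654565 & 2097151 = 1140837

1140837


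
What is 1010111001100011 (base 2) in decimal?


1010111001100011 in decimal = 44643

44643


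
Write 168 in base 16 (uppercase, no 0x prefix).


168 = A8 hex

A8


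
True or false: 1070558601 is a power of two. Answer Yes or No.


0b111111110011110110110110001001. Multiple bits set => No

No


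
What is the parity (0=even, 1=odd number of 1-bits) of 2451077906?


0b10010010000110000111101100010010 has 13 ones => parity 1

1


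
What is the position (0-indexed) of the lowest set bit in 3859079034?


0b11100110000001001101111101111010. Lowest set bit at position 1

1


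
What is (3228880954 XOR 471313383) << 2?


Step 1: 3228880954 ^ 471313383 = 3697507293
Step 2: 3697507293 << 2 = 14790029172

14790029172


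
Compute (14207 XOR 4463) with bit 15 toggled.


Step 1: 14207 ^ 4463 = 9744
Step 2: 9744 ^ (1 << 15) = 9744 ^ 32768 = 42512

42512


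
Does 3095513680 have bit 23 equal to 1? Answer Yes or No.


0b10111000100000011100101001010000, bit 23 = 1. Yes

Yes


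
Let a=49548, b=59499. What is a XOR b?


49548 ^ 59499 = 10727

10727


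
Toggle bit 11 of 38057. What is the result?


38057 ^ (1 << 11) = 38057 ^ 2048 = 40105

40105


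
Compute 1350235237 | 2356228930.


0b1010000011110101111010001100101 | 0b10001100011100010011001101000010 = 0b11011100011110111111011101100111 = 3699111783

3699111783


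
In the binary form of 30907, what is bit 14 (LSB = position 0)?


0b111100010111011, position 14 = 1

1


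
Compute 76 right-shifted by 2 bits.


0b1001100 >> 2 = 0b10011 = 19

19


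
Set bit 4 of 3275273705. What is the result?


3275273705 | (1 << 4) = 3275273705 | 16 = 3275273721

3275273721


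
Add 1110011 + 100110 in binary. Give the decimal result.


1110011 + 100110 = 10011001 = 153

153


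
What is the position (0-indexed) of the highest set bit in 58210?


0b1110001101100010. Highest set bit at position 15

15


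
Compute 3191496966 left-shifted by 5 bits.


0b10111110001110100110000100000110 << 5 = 0b1011111000111010011000010000011000000 = 102127902912

102127902912


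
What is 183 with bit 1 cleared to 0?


183 & ~(1 << 1) = 181

181


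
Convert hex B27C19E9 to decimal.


B27C19E9 hex = 2994477545 decimal

2994477545


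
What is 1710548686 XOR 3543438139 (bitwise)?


0b1100101111101001110011011001110 ^ 0b11010011001101001001001100111011 = 0b10110110110000000111010111110101 = 3066066421

3066066421


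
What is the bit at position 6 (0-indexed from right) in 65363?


0b1111111101010011, position 6 = 1

1


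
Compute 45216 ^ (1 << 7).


45216 ^ (1 << 7) = 45216 ^ 128 = 45088

45088


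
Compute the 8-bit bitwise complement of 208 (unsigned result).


~0b11010000 = 0b101111 = 47 (8-bit unsigned)

47


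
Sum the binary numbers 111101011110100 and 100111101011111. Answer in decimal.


111101011110100 + 100111101011111 = 1100101001010011 = 51795

51795


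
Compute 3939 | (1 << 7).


3939 | (1 << 7) = 3939 | 128 = 4067

4067


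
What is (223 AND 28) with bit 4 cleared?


Step 1: 223 & 28 = 28
Step 2: 28 & ~(1 << 4) = 12

12


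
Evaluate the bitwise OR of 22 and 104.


0b10110 | 0b1101000 = 0b1111110 = 126

126


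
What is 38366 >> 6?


0b1001010111011110 >> 6 = 0b1001010111 = 599

599


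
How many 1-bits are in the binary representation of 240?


0b11110000 has 4 set bits

4


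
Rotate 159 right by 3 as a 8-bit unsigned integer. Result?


Rotate 0b10011111 right by 3 (8-bit) = 0b11110011 = 243

243


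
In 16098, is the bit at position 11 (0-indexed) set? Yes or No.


0b11111011100010, bit 11 = 1. Yes

Yes


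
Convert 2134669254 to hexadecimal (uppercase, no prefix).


2134669254 = 7F3C77C6 hex

7F3C77C6


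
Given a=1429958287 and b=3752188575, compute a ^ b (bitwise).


1429958287 ^ 3752188575 = 2325656592

2325656592


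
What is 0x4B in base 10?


4B hex = 75 decimal

75


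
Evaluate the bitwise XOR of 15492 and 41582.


0b11110010000100 ^ 0b1010001001101110 = 0b1001111011101010 = 40682

40682


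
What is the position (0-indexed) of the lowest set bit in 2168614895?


0b10000001010000100110111111101111. Lowest set bit at position 0

0


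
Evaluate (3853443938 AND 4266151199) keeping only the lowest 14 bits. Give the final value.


Step 1: 3853443938 & 4266151199 = 3825746178
Step 2: 3825746178 & 16383 = 258

258


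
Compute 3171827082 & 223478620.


0b10111101000011100011110110001010 & 0b1101010100100000001101011100 = 0b1101000000100000000100001000 = 218235144

218235144


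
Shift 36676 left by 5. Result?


0b1000111101000100 << 5 = 0b100011110100010000000 = 1173632

1173632


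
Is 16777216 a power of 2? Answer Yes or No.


0b1000000000000000000000000. Only one bit set => Yes

Yes


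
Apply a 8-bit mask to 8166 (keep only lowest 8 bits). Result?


8166 & 255 = 230

230


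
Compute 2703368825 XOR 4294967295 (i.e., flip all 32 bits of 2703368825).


2703368825 ^ 4294967295 = 1591598470

1591598470


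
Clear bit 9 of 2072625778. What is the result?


2072625778 & ~(1 << 9) = 2072625266

2072625266


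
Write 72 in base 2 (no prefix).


72 = 1001000 in binary

1001000


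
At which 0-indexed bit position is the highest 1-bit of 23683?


0b101110010000011. Highest set bit at position 14

14


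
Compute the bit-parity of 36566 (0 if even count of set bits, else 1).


0b1000111011010110 has 9 ones => parity 1

1


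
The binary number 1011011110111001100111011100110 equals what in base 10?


1011011110111001100111011100110 in decimal = 1541197542

1541197542


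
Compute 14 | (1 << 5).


14 | (1 << 5) = 14 | 32 = 46

46


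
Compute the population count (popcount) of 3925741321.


0b11101001111111100000111100001001 has 18 set bits

18


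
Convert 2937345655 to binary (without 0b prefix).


2937345655 = 10101111000101000101011001110111 in binary

10101111000101000101011001110111


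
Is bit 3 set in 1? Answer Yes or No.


0b1, bit 3 = 0. No

No


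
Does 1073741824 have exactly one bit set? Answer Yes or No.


0b1000000000000000000000000000000. Only one bit set => Yes

Yes


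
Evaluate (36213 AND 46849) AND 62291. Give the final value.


Step 1: 36213 & 46849 = 34049
Step 2: 34049 & 62291 = 33025

33025


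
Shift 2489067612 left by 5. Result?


0b10010100010111000010100001011100 << 5 = 0b1001010001011100001010000101110000000 = 79650163584

79650163584


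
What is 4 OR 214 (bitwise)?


0b100 | 0b11010110 = 0b11010110 = 214

214


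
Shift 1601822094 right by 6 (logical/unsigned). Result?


0b1011111011110011101110110001110 >> 6 = 0b1011111011110011101110110 = 25028470

25028470


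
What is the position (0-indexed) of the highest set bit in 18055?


0b100011010000111. Highest set bit at position 14

14


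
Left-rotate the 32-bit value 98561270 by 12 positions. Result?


Rotate 0b101110111111110110011110110 left by 12 (32-bit) = 0b11111110110011110110000001011101 = 4275003485

4275003485


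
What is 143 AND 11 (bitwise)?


0b10001111 & 0b1011 = 0b1011 = 11

11


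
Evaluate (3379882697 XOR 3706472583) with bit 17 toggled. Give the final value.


Step 1: 3379882697 ^ 3706472583 = 362324558
Step 2: 362324558 ^ (1 << 17) = 362324558 ^ 131072 = 362455630

362455630


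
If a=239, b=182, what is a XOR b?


239 ^ 182 = 89

89


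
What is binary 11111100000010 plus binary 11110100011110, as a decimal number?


11111100000010 + 11110100011110 = 111110000100000 = 31776

31776


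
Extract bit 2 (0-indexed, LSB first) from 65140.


0b1111111001110100, position 2 = 1

1


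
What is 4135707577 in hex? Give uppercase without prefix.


4135707577 = F681E3B9 hex

F681E3B9


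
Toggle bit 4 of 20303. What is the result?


20303 ^ (1 << 4) = 20303 ^ 16 = 20319

20319


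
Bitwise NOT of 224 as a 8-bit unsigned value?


~0b11100000 = 0b11111 = 31 (8-bit unsigned)

31


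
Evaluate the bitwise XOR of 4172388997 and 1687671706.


0b11111000101100011001101010000101 ^ 0b1100100100101111101001110011010 = 0b10011100001001100100100100011111 = 2619754783

2619754783


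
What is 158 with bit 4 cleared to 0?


158 & ~(1 << 4) = 142

142


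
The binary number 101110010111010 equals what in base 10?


101110010111010 in decimal = 23738

23738


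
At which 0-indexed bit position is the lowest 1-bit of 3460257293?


0b11001110001111110101011000001101. Lowest set bit at position 0

0


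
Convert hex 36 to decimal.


36 hex = 54 decimal

54


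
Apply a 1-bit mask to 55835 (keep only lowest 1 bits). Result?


55835 & 1 = 1

1


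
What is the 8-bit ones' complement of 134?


134 ^ 255 = 121

121


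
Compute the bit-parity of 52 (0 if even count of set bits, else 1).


0b110100 has 3 ones => parity 1

1


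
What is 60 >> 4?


0b111100 >> 4 = 0b11 = 3

3


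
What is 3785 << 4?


0b111011001001 << 4 = 0b1110110010010000 = 60560

60560


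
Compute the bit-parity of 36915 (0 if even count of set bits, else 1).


0b1001000000110011 has 6 ones => parity 0

0


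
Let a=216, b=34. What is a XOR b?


216 ^ 34 = 250

250


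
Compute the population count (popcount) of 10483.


0b10100011110011 has 8 set bits

8


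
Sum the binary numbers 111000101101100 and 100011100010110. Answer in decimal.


111000101101100 + 100011100010110 = 1011100010000010 = 47234

47234


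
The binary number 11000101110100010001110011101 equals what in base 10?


11000101110100010001110011101 in decimal = 414851997

414851997


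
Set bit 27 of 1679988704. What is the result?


1679988704 | (1 << 27) = 1679988704 | 134217728 = 1814206432

1814206432


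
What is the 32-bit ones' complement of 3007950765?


3007950765 ^ 4294967295 = 1287016530

1287016530


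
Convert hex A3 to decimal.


A3 hex = 163 decimal

163


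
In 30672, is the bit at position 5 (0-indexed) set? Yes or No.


0b111011111010000, bit 5 = 0. No

No


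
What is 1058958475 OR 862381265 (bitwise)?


0b111111000111100110110010001011 | 0b110011011001101110010011010001 = 0b111111011111101110110011011011 = 1065282779

1065282779


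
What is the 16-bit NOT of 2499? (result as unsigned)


~0b100111000011 = 0b1111011000111100 = 63036 (16-bit unsigned)

63036


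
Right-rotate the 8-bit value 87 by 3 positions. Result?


Rotate 0b1010111 right by 3 (8-bit) = 0b11101010 = 234

234


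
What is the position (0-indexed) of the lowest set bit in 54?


0b110110. Lowest set bit at position 1

1


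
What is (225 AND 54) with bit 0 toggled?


Step 1: 225 & 54 = 32
Step 2: 32 ^ (1 << 0) = 32 ^ 1 = 33

33


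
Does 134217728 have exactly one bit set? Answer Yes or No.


0b1000000000000000000000000000. Only one bit set => Yes

Yes


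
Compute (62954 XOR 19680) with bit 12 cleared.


Step 1: 62954 ^ 19680 = 47370
Step 2: 47370 & ~(1 << 12) = 43274

43274


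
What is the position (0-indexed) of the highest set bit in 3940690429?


0b11101010111000100010100111111101. Highest set bit at position 31

31


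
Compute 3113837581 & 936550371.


0b10111001100110010110010000001101 & 0b110111110100101001111111100011 = 0b110001100100000000010000000001 = 831521793

831521793


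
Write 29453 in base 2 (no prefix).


29453 = 111001100001101 in binary

111001100001101


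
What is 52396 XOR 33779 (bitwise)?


0b1100110010101100 ^ 0b1000001111110011 = 0b100111101011111 = 20319

20319


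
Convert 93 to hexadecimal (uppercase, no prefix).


93 = 5D hex

5D


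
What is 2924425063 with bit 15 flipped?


2924425063 ^ (1 << 15) = 2924425063 ^ 32768 = 2924457831

2924457831


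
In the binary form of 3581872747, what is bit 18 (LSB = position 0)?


0b11010101011111110000101001101011, position 18 = 1

1


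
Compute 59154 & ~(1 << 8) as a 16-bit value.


59154 & ~(1 << 8) = 58898

58898


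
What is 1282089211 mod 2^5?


1282089211 & 31 = 27

27


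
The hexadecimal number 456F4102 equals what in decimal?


456F4102 hex = 1164919042 decimal

1164919042


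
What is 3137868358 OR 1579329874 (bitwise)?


0b10111011000010000001001001000110 | 0b1011110001000101010100101010010 = 0b11111111001010101011101101010110 = 4280990550

4280990550


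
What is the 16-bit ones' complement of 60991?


60991 ^ 65535 = 4544

4544


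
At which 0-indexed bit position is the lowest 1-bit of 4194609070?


0b11111010000001001010011110101110. Lowest set bit at position 1

1


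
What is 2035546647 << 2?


0b1111001010100111111101000010111 << 2 = 0b111100101010011111110100001011100 = 8142186588

8142186588


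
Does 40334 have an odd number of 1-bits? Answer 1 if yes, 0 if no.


0b1001110110001110 has 9 ones => parity 1

1


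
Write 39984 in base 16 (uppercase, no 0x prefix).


39984 = 9C30 hex

9C30


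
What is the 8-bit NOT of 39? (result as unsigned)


~0b100111 = 0b11011000 = 216 (8-bit unsigned)

216


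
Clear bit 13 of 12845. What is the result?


12845 & ~(1 << 13) = 4653

4653


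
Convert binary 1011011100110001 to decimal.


1011011100110001 in decimal = 46897

46897


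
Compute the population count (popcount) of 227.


0b11100011 has 5 set bits

5


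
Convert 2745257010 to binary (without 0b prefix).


2745257010 = 10100011101000010100110000110010 in binary

10100011101000010100110000110010


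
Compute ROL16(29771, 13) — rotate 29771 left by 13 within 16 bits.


Rotate 0b111010001001011 left by 13 (16-bit) = 0b110111010001001 = 28297

28297


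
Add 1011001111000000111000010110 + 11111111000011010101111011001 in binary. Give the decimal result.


1011001111000000111000010110 + 11111111000011010101111011001 = 101011000111011011100111101111 = 723368431

723368431


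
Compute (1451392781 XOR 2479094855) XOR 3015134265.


Step 1: 1451392781 ^ 2479094855 = 3309405002
Step 2: 3309405002 ^ 3015134265 = 1995886451

1995886451


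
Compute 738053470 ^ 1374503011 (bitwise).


0b101011111111011100110101011110 ^ 0b1010001111011010100000001100011 = 0b1111010000100001000110100111101 = 2047905085

2047905085


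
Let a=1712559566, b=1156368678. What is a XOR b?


1712559566 ^ 1156368678 = 587160808

587160808


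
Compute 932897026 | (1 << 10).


932897026 | (1 << 10) = 932897026 | 1024 = 932898050

932898050


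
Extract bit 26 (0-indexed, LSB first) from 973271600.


0b111010000000101111001000110000, position 26 = 0

0


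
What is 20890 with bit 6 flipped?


20890 ^ (1 << 6) = 20890 ^ 64 = 20954

20954


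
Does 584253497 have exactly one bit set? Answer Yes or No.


0b100010110100110000000000111001. Multiple bits set => No

No


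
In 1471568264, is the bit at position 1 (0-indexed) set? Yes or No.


0b1010111101101100101100110001000, bit 1 = 0. No

No


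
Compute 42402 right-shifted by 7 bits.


0b1010010110100010 >> 7 = 0b101001011 = 331

331


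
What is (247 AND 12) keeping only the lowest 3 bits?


Step 1: 247 & 12 = 4
Step 2: 4 & 7 = 4

4


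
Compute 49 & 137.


0b110001 & 0b10001001 = 0b1 = 1

1


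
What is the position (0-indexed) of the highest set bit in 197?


0b11000101. Highest set bit at position 7

7


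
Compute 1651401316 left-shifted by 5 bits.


0b1100010011011100110001001100100 << 5 = 0b110001001101110011000100110010000000 = 52844842112

52844842112


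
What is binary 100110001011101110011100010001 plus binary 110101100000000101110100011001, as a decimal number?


100110001011101110011100010001 + 110101100000000101110100011001 = 1011011101011110100010000101010 = 1538212906

1538212906


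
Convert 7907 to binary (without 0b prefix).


7907 = 1111011100011 in binary

1111011100011


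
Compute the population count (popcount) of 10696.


0b10100111001000 has 6 set bits

6


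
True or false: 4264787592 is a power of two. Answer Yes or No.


0b11111110001100110111111010001000. Multiple bits set => No

No


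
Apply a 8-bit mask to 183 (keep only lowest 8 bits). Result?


183 & 255 = 183

183


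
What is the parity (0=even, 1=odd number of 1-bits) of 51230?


0b1100100000011110 has 7 ones => parity 1

1


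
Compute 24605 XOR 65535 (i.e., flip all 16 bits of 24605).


24605 ^ 65535 = 40930

40930


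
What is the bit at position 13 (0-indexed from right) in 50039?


0b1100001101110111, position 13 = 0

0


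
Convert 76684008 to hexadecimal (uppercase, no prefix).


76684008 = 4921AE8 hex

4921AE8


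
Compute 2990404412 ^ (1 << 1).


2990404412 ^ (1 << 1) = 2990404412 ^ 2 = 2990404414

2990404414


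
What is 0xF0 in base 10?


F0 hex = 240 decimal

240


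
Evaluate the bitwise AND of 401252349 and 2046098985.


0b10111111010101001111111111101 & 0b1111001111101001111111000101001 = 0b10001111000001001111000101001 = 299933225

299933225


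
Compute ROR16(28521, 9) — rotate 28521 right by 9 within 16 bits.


Rotate 0b110111101101001 right by 9 (16-bit) = 0b1011010010110111 = 46263

46263


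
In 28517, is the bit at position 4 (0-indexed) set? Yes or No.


0b110111101100101, bit 4 = 0. No

No


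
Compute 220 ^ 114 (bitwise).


0b11011100 ^ 0b1110010 = 0b10101110 = 174

174


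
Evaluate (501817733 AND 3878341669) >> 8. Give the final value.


Step 1: 501817733 & 3878341669 = 86507525
Step 2: 86507525 >> 8 = 337920

337920


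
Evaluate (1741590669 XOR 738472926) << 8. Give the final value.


Step 1: 1741590669 ^ 738472926 = 1271571283
Step 2: 1271571283 << 8 = 325522248448

325522248448


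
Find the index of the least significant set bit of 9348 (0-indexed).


0b10010010000100. Lowest set bit at position 2

2


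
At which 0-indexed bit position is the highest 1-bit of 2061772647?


0b1111010111001000010011101100111. Highest set bit at position 30

30


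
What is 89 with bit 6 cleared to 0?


89 & ~(1 << 6) = 25

25


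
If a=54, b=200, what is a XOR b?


54 ^ 200 = 254

254


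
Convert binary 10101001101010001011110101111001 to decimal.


10101001101010001011110101111001 in decimal = 2846408057

2846408057


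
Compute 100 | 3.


0b1100100 | 0b11 = 0b1100111 = 103

103


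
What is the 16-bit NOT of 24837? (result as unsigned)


~0b110000100000101 = 0b1001111011111010 = 40698 (16-bit unsigned)

40698


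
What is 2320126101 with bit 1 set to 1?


2320126101 | (1 << 1) = 2320126101 | 2 = 2320126103

2320126103


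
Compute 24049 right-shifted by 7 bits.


0b101110111110001 >> 7 = 0b10111011 = 187

187


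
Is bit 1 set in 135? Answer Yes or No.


0b10000111, bit 1 = 1. Yes

Yes


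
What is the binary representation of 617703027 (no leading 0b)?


617703027 = 100100110100010110011001110011 in binary

100100110100010110011001110011


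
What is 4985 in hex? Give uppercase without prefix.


4985 = 1379 hex

1379


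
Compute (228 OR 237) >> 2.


Step 1: 228 | 237 = 237
Step 2: 237 >> 2 = 59

59


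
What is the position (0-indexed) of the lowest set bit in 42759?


0b1010011100000111. Lowest set bit at position 0

0


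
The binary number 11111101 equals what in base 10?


11111101 in decimal = 253

253


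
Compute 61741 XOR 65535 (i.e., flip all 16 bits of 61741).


61741 ^ 65535 = 3794

3794


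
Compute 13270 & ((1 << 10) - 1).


13270 & 1023 = 982

982


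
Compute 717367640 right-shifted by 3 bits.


0b101010110000100010100101011000 >> 3 = 0b101010110000100010100101011 = 89670955

89670955


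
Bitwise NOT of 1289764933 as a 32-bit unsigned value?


~0b1001100111000000100000001000101 = 0b10110011000111111011111110111010 = 3005202362 (32-bit unsigned)

3005202362


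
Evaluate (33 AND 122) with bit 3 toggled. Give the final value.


Step 1: 33 & 122 = 32
Step 2: 32 ^ (1 << 3) = 32 ^ 8 = 40

40


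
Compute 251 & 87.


0b11111011 & 0b1010111 = 0b1010011 = 83

83


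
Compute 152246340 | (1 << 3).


152246340 | (1 << 3) = 152246340 | 8 = 152246348

152246348
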